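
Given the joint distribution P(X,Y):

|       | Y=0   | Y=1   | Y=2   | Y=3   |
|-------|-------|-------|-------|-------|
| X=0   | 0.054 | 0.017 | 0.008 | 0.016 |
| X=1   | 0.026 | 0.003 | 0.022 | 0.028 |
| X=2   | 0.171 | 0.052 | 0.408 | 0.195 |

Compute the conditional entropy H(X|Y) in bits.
0.7622 bits

H(X|Y) = H(X,Y) - H(Y)

H(X,Y) = -Σ_{x,y} P(x,y) log₂ P(x,y). Per-cell terms -P(x,y)·log₂P(x,y):
  X=0: 0.22739, 0.09993, 0.05573, 0.09545
  X=1: 0.13690, 0.02514, 0.12114, 0.14444
  X=2: 0.43570, 0.22180, 0.52769, 0.45990
Sum of the 12 terms: H(X,Y) = 2.5512 bits

Marginal of Y (column sums):
  P(Y=0) = 0.054 + 0.026 + 0.171 = 0.251
  P(Y=1) = 0.017 + 0.003 + 0.052 = 0.072
  P(Y=2) = 0.008 + 0.022 + 0.408 = 0.438
  P(Y=3) = 0.016 + 0.028 + 0.195 = 0.239
H(Y) = -[0.251·log₂(0.251) + 0.072·log₂(0.072) + 0.438·log₂(0.438) + 0.239·log₂(0.239)]
  = 0.50055 + 0.27330 + 0.52166 + 0.49352 = 1.7890 bits

H(X|Y) = H(X,Y) - H(Y) = 2.5512 - 1.7890 = 0.7622 bits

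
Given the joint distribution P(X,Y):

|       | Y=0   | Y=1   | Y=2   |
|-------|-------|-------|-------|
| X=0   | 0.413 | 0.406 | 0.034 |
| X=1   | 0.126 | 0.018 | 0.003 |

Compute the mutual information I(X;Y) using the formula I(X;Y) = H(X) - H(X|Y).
0.0570 bits

I(X;Y) = H(X) - H(X|Y)

Marginal of X (row sums):
  P(X=0) = 0.413 + 0.406 + 0.034 = 0.853
  P(X=1) = 0.126 + 0.018 + 0.003 = 0.147
H(X) = -[0.853·log₂(0.853) + 0.147·log₂(0.147)]
  = 0.1956631 + 0.4066185 = 0.602282 bits

Marginal of Y (column sums):
  P(Y=0) = 0.413 + 0.126 = 0.539
  P(Y=1) = 0.406 + 0.018 = 0.424
  P(Y=2) = 0.034 + 0.003 = 0.037
H(X|Y) = Σ_y P(y)·H(X|Y=y):
  Y=0: P(Y=0) = 0.539, P(X|Y=0) = (59/77, 18/77) → H(X|Y=0) = 0.7845191
  Y=1: P(Y=1) = 0.424, P(X|Y=1) = (203/212, 9/212) → H(X|Y=1) = 0.2534275
  Y=2: P(Y=2) = 0.037, P(X|Y=2) = (34/37, 3/37) → H(X|Y=2) = 0.4059770
H(X|Y) = 0.539·0.7845191 + 0.424·0.2534275 + 0.037·0.4059770 = 0.545330 bits

I(X;Y) = H(X) - H(X|Y) = 0.602282 - 0.545330 = 0.0570 bits

Cross-check via I(X;Y) = H(X) + H(Y) - H(X,Y): computing H(Y) from the column sums and H(X,Y) from the 6 cells in the same way gives H(Y) = 1.181434 bits and H(X,Y) = 1.726764 bits, so
I(X;Y) = 0.602282 + 1.181434 - 1.726764 = 0.0570 bits ✓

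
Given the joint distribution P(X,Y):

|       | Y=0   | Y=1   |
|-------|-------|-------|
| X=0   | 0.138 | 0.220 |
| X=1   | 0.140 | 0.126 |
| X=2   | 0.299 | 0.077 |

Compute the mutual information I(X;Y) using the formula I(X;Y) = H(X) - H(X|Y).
0.0980 bits

I(X;Y) = H(X) - H(X|Y)

Marginal of X (row sums):
  P(X=0) = 0.138 + 0.220 = 0.358
  P(X=1) = 0.140 + 0.126 = 0.266
  P(X=2) = 0.299 + 0.077 = 0.376
H(X) = -[0.358·log₂(0.358) + 0.266·log₂(0.266) + 0.376·log₂(0.376)]
  = 0.530545 + 0.508193 + 0.530609 = 1.56935 bits

Marginal of Y (column sums):
  P(Y=0) = 0.138 + 0.140 + 0.299 = 0.577
  P(Y=1) = 0.220 + 0.126 + 0.077 = 0.423
H(X|Y) = Σ_y P(y)·H(X|Y=y):
  Y=0: P(Y=0) = 0.577, P(X|Y=0) = (138/577, 140/577, 299/577) → H(X|Y=0) = 1.480829
  Y=1: P(Y=1) = 0.423, P(X|Y=1) = (220/423, 14/47, 77/423) → H(X|Y=1) = 1.458370
H(X|Y) = 0.577·1.480829 + 0.423·1.458370 = 1.47133 bits

I(X;Y) = H(X) - H(X|Y) = 1.56935 - 1.47133 = 0.0980 bits

Cross-check via I(X;Y) = H(X) + H(Y) - H(X,Y): computing H(Y) from the column sums and H(X,Y) from the 6 cells in the same way gives H(Y) = 0.98282 bits and H(X,Y) = 2.45415 bits, so
I(X;Y) = 1.56935 + 0.98282 - 2.45415 = 0.0980 bits ✓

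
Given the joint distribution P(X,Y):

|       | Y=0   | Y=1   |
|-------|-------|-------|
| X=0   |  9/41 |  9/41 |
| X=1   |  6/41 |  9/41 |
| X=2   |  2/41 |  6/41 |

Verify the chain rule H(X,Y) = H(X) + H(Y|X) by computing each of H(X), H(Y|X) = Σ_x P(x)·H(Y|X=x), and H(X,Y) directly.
H(X) = 1.5121 bits, H(Y|X) = 0.9525 bits, H(X,Y) = 2.4647 bits

Marginal of X (row sums):
  P(X=0) = 9/41 + 9/41 = 18/41
  P(X=1) = 6/41 + 9/41 = 15/41
  P(X=2) = 2/41 + 6/41 = 8/41
H(X) = -[(18/41)·log₂(18/41) + (15/41)·log₂(15/41) + (8/41)·log₂(8/41)]
  = 0.52140 + 0.53073 + 0.46001 = 1.5121 bits

H(Y|X) = Σ_x P(x)·H(Y|X=x):
  X=0: P(X=0) = 18/41, P(Y|X=0) = (1/2, 1/2) → H(Y|X=0) = 1.00000
  X=1: P(X=1) = 15/41, P(Y|X=1) = (2/5, 3/5) → H(Y|X=1) = 0.97095
  X=2: P(X=2) = 8/41, P(Y|X=2) = (1/4, 3/4) → H(Y|X=2) = 0.81128
H(Y|X) = (18/41)·1.00000 + (15/41)·0.97095 + (8/41)·0.81128 = 0.9525 bits

H(X,Y) = -Σ_{x,y} P(x,y) log₂ P(x,y). Per-cell terms -P(x,y)·log₂P(x,y):
  X=0: 0.48021, 0.48021
  X=1: 0.40574, 0.48021
  X=2: 0.21256, 0.40574
Sum of the 6 terms: H(X,Y) = 2.4647 bits

Chain rule check:
  H(X) + H(Y|X) = 1.5121 + 0.9525 = 2.4646 bits
  H(X,Y) = 2.4647 bits
✓ Chain rule verified (Δ = 0.0001 is 4-dp rounding noise: each of the three values was rounded independently).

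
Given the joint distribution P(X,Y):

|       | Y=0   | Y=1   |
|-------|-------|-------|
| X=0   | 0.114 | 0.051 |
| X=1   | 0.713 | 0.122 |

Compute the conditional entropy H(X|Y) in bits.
0.6298 bits

H(X|Y) = H(X,Y) - H(Y)

H(X,Y) = -Σ_{x,y} P(x,y) log₂ P(x,y). Per-cell terms -P(x,y)·log₂P(x,y):
  X=0: 0.35715, 0.21896
  X=1: 0.34796, 0.37028
Sum of the 4 terms: H(X,Y) = 1.29435 bits

Marginal of Y (column sums):
  P(Y=0) = 0.114 + 0.713 = 0.827
  P(Y=1) = 0.051 + 0.122 = 0.173
H(Y) = -[0.827·log₂(0.827) + 0.173·log₂(0.173)]
  = 0.22663 + 0.43789 = 0.66452 bits

H(X|Y) = H(X,Y) - H(Y) = 1.29435 - 0.66452 = 0.6298 bits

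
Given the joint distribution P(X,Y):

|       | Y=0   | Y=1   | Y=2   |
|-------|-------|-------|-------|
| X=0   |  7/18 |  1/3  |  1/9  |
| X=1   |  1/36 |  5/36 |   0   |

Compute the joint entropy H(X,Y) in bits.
1.9496 bits

H(X,Y) = -Σ_{x,y} P(x,y) log₂ P(x,y). Per-cell terms -P(x,y)·log₂P(x,y):
  X=0: 0.5299, 0.5283, 0.3522
  X=1: 0.1436, 0.3956, 0.0000
  (cells with P = 0 contribute 0)
Sum of the 6 terms: H(X,Y) = 1.9496 bits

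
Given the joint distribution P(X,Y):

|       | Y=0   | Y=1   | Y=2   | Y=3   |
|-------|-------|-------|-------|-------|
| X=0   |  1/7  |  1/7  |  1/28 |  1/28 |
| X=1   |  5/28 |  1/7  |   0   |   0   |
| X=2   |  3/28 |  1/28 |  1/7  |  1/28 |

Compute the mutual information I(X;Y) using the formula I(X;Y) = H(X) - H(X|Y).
0.2691 bits

I(X;Y) = H(X) - H(X|Y)

Marginal of X (row sums):
  P(X=0) = 1/7 + 1/7 + 1/28 + 1/28 = 5/14
  P(X=1) = 5/28 + 1/7 + 0 + 0 = 9/28
  P(X=2) = 3/28 + 1/28 + 1/7 + 1/28 = 9/28
H(X) = -[(5/14)·log₂(5/14) + (9/28)·log₂(9/28) + (9/28)·log₂(9/28)]
  = 0.530510 + 0.526317 + 0.526317 = 1.58314 bits

Marginal of Y (column sums):
  P(Y=0) = 1/7 + 5/28 + 3/28 = 3/7
  P(Y=1) = 1/7 + 1/7 + 1/28 = 9/28
  P(Y=2) = 1/28 + 0 + 1/7 = 5/28
  P(Y=3) = 1/28 + 0 + 1/28 = 1/14
H(X|Y) = Σ_y P(y)·H(X|Y=y):
  Y=0: P(Y=0) = 3/7, P(X|Y=0) = (1/3, 5/12, 1/4) → H(X|Y=0) = 1.554585
  Y=1: P(Y=1) = 9/28, P(X|Y=1) = (4/9, 4/9, 1/9) → H(X|Y=1) = 1.392147
  Y=2: P(Y=2) = 5/28, P(X|Y=2) = (1/5, 0, 4/5) → H(X|Y=2) = 0.721928
  Y=3: P(Y=3) = 1/14, P(X|Y=3) = (1/2, 0, 1/2) → H(X|Y=3) = 1.000000
H(X|Y) = (3/7)·1.554585 + (9/28)·1.392147 + (5/28)·0.721928 + (1/14)·1.000000 = 1.31407 bits

I(X;Y) = H(X) - H(X|Y) = 1.58314 - 1.31407 = 0.2691 bits

Cross-check via I(X;Y) = H(X) + H(Y) - H(X,Y): computing H(Y) from the column sums and H(X,Y) from the 12 cells in the same way gives H(Y) = 1.76598 bits and H(X,Y) = 3.08005 bits, so
I(X;Y) = 1.58314 + 1.76598 - 3.08005 = 0.2691 bits ✓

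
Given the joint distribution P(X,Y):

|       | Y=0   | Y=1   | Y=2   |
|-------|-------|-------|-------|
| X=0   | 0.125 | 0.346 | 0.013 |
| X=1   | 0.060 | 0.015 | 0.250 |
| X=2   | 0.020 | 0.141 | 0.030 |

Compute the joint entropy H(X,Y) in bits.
2.4838 bits

H(X,Y) = -Σ_{x,y} P(x,y) log₂ P(x,y). Per-cell terms -P(x,y)·log₂P(x,y):
  X=0: 0.3750, 0.5298, 0.0814
  X=1: 0.2435, 0.0909, 0.5000
  X=2: 0.1129, 0.3985, 0.1518
Sum of the 9 terms: H(X,Y) = 2.4838 bits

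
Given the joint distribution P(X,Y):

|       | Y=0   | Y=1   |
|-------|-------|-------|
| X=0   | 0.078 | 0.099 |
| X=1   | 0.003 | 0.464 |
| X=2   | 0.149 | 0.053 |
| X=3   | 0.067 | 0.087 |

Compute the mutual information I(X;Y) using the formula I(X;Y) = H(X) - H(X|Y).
0.3564 bits

I(X;Y) = H(X) - H(X|Y)

Marginal of X (row sums):
  P(X=0) = 0.078 + 0.099 = 0.177
  P(X=1) = 0.003 + 0.464 = 0.467
  P(X=2) = 0.149 + 0.053 = 0.202
  P(X=3) = 0.067 + 0.087 = 0.154
H(X) = -[0.177·log₂(0.177) + 0.467·log₂(0.467) + 0.202·log₂(0.202) + 0.154·log₂(0.154)]
  = 0.44218 + 0.51300 + 0.46613 + 0.41565 = 1.8370 bits

Marginal of Y (column sums):
  P(Y=0) = 0.078 + 0.003 + 0.149 + 0.067 = 0.297
  P(Y=1) = 0.099 + 0.464 + 0.053 + 0.087 = 0.703
H(X|Y) = Σ_y P(y)·H(X|Y=y):
  Y=0: P(Y=0) = 0.297, P(X|Y=0) = (26/99, 1/99, 149/297, 67/297) → H(X|Y=0) = 1.55742
  Y=1: P(Y=1) = 0.703, P(X|Y=1) = (99/703, 464/703, 53/703, 87/703) → H(X|Y=1) = 1.44810
H(X|Y) = 0.297·1.55742 + 0.703·1.44810 = 1.4806 bits

I(X;Y) = H(X) - H(X|Y) = 1.8370 - 1.4806 = 0.3564 bits

Cross-check via I(X;Y) = H(X) + H(Y) - H(X,Y): computing H(Y) from the column sums and H(X,Y) from the 8 cells in the same way gives H(Y) = 0.8776 bits and H(X,Y) = 2.3582 bits, so
I(X;Y) = 1.8370 + 0.8776 - 2.3582 = 0.3564 bits ✓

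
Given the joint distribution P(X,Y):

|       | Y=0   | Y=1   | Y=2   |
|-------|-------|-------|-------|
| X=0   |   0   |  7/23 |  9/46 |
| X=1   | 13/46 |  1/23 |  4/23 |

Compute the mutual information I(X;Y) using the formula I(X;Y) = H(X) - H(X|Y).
0.4423 bits

I(X;Y) = H(X) - H(X|Y)

Marginal of X (row sums):
  P(X=0) = 0 + 7/23 + 9/46 = 1/2
  P(X=1) = 13/46 + 1/23 + 4/23 = 1/2
H(X) = -[(1/2)·log₂(1/2) + (1/2)·log₂(1/2)]
  = 0.5000 + 0.5000 = 1.0000 bits

Marginal of Y (column sums):
  P(Y=0) = 0 + 13/46 = 13/46
  P(Y=1) = 7/23 + 1/23 = 8/23
  P(Y=2) = 9/46 + 4/23 = 17/46
H(X|Y) = Σ_y P(y)·H(X|Y=y):
  Y=0: P(Y=0) = 13/46, P(X|Y=0) = (0, 1) → H(X|Y=0) = 0.0000
  Y=1: P(Y=1) = 8/23, P(X|Y=1) = (7/8, 1/8) → H(X|Y=1) = 0.5436
  Y=2: P(Y=2) = 17/46, P(X|Y=2) = (9/17, 8/17) → H(X|Y=2) = 0.9975
H(X|Y) = (13/46)·0.0000 + (8/23)·0.5436 + (17/46)·0.9975 = 0.5577 bits

I(X;Y) = H(X) - H(X|Y) = 1.0000 - 0.5577 = 0.4423 bits

Cross-check via I(X;Y) = H(X) + H(Y) - H(X,Y): computing H(Y) from the column sums and H(X,Y) from the 6 cells in the same way gives H(Y) = 1.5759 bits and H(X,Y) = 2.1336 bits, so
I(X;Y) = 1.0000 + 1.5759 - 2.1336 = 0.4423 bits ✓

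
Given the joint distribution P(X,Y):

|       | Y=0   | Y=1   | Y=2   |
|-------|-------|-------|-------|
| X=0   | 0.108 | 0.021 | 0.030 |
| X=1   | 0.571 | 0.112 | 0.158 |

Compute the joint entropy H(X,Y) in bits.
1.8515 bits

H(X,Y) = -Σ_{x,y} P(x,y) log₂ P(x,y). Per-cell terms -P(x,y)·log₂P(x,y):
  X=0: 0.3468, 0.1170, 0.1518
  X=1: 0.4616, 0.3537, 0.4206
Sum of the 6 terms: H(X,Y) = 1.8515 bits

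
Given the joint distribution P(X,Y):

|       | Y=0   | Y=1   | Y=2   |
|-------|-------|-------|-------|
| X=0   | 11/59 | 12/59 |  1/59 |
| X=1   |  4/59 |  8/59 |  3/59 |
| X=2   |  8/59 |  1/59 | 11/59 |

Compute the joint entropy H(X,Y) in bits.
2.8338 bits

H(X,Y) = -Σ_{x,y} P(x,y) log₂ P(x,y). Per-cell terms -P(x,y)·log₂P(x,y):
  X=0: 0.4518, 0.4673, 0.0997
  X=1: 0.2632, 0.3909, 0.2185
  X=2: 0.3909, 0.0997, 0.4518
Sum of the 9 terms: H(X,Y) = 2.8338 bits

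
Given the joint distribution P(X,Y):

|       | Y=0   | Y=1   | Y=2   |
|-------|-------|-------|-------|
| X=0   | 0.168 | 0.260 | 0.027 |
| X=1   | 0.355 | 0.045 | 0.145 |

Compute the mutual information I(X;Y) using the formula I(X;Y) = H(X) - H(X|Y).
0.2285 bits

I(X;Y) = H(X) - H(X|Y)

Marginal of X (row sums):
  P(X=0) = 0.168 + 0.260 + 0.027 = 0.455
  P(X=1) = 0.355 + 0.045 + 0.145 = 0.545
H(X) = -[0.455·log₂(0.455) + 0.545·log₂(0.545)]
  = 0.51691 + 0.47724 = 0.99415 bits

Marginal of Y (column sums):
  P(Y=0) = 0.168 + 0.355 = 0.523
  P(Y=1) = 0.260 + 0.045 = 0.305
  P(Y=2) = 0.027 + 0.145 = 0.172
H(X|Y) = Σ_y P(y)·H(X|Y=y):
  Y=0: P(Y=0) = 0.523, P(X|Y=0) = (168/523, 355/523) → H(X|Y=0) = 0.90571
  Y=1: P(Y=1) = 0.305, P(X|Y=1) = (52/61, 9/61) → H(X|Y=1) = 0.60365
  Y=2: P(Y=2) = 0.172, P(X|Y=2) = (27/172, 145/172) → H(X|Y=2) = 0.62703
H(X|Y) = 0.523·0.90571 + 0.305·0.60365 + 0.172·0.62703 = 0.76565 bits

I(X;Y) = H(X) - H(X|Y) = 0.99415 - 0.76565 = 0.2285 bits

Cross-check via I(X;Y) = H(X) + H(Y) - H(X,Y): computing H(Y) from the column sums and H(X,Y) from the 6 cells in the same way gives H(Y) = 1.44836 bits and H(X,Y) = 2.21401 bits, so
I(X;Y) = 0.99415 + 1.44836 - 2.21401 = 0.2285 bits ✓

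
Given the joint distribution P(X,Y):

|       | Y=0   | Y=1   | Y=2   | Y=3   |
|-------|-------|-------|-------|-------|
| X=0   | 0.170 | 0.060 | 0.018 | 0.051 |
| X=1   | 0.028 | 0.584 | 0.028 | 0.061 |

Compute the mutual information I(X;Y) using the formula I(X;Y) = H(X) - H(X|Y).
0.3200 bits

I(X;Y) = H(X) - H(X|Y)

Marginal of X (row sums):
  P(X=0) = 0.170 + 0.060 + 0.018 + 0.051 = 0.299
  P(X=1) = 0.028 + 0.584 + 0.028 + 0.061 = 0.701
H(X) = -[0.299·log₂(0.299) + 0.701·log₂(0.701)]
  = 0.520793 + 0.359272 = 0.880065 bits

Marginal of Y (column sums):
  P(Y=0) = 0.170 + 0.028 = 0.198
  P(Y=1) = 0.060 + 0.584 = 0.644
  P(Y=2) = 0.018 + 0.028 = 0.046
  P(Y=3) = 0.051 + 0.061 = 0.112
H(X|Y) = Σ_y P(y)·H(X|Y=y):
  Y=0: P(Y=0) = 0.198, P(X|Y=0) = (85/99, 14/99) → H(X|Y=0) = 0.587930
  Y=1: P(Y=1) = 0.644, P(X|Y=1) = (15/161, 146/161) → H(X|Y=1) = 0.446956
  Y=2: P(Y=2) = 0.046, P(X|Y=2) = (9/23, 14/23) → H(X|Y=2) = 0.965636
  Y=3: P(Y=3) = 0.112, P(X|Y=3) = (51/112, 61/112) → H(X|Y=3) = 0.994242
H(X|Y) = 0.198·0.587930 + 0.644·0.446956 + 0.046·0.965636 + 0.112·0.994242 = 0.560024 bits

I(X;Y) = H(X) - H(X|Y) = 0.880065 - 0.560024 = 0.3200 bits

Cross-check via I(X;Y) = H(X) + H(Y) - H(X,Y): computing H(Y) from the column sums and H(X,Y) from the 8 cells in the same way gives H(Y) = 1.429554 bits and H(X,Y) = 1.989578 bits, so
I(X;Y) = 0.880065 + 1.429554 - 1.989578 = 0.3200 bits ✓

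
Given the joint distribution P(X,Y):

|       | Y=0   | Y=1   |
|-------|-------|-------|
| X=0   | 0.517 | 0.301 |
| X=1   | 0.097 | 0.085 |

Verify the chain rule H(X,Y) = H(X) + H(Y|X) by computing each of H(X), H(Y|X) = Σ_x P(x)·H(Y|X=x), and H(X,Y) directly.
H(X) = 0.6844 bits, H(Y|X) = 0.9578 bits, H(X,Y) = 1.6422 bits

Marginal of X (row sums):
  P(X=0) = 0.517 + 0.301 = 0.818
  P(X=1) = 0.097 + 0.085 = 0.182
H(X) = -[0.818·log₂(0.818) + 0.182·log₂(0.182)]
  = 0.23708 + 0.44735 = 0.6844 bits

H(Y|X) = Σ_x P(x)·H(Y|X=x):
  X=0: P(X=0) = 0.818, P(Y|X=0) = (517/818, 301/818) → H(Y|X=0) = 0.94910
  X=1: P(X=1) = 0.182, P(Y|X=1) = (97/182, 85/182) → H(Y|X=1) = 0.99686
H(Y|X) = 0.818·0.94910 + 0.182·0.99686 = 0.9578 bits

H(X,Y) = -Σ_{x,y} P(x,y) log₂ P(x,y). Per-cell terms -P(x,y)·log₂P(x,y):
  X=0: 0.49206, 0.52138
  X=1: 0.32649, 0.30229
Sum of the 4 terms: H(X,Y) = 1.6422 bits

Chain rule check:
  H(X) + H(Y|X) = 0.6844 + 0.9578 = 1.6422 bits
  H(X,Y) = 1.6422 bits
✓ Chain rule verified.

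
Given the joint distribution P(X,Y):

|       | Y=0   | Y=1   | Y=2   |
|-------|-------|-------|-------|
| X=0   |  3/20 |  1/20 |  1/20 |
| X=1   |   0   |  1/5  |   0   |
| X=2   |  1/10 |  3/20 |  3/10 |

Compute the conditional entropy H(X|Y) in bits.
1.0121 bits

H(X|Y) = H(X,Y) - H(Y)

H(X,Y) = -Σ_{x,y} P(x,y) log₂ P(x,y). Per-cell terms -P(x,y)·log₂P(x,y):
  X=0: 0.41054, 0.21610, 0.21610
  X=1: 0.00000, 0.46439, 0.00000
  X=2: 0.33219, 0.41054, 0.52109
  (cells with P = 0 contribute 0)
Sum of the 9 terms: H(X,Y) = 2.57095 bits

Marginal of Y (column sums):
  P(Y=0) = 3/20 + 0 + 1/10 = 1/4
  P(Y=1) = 1/20 + 1/5 + 3/20 = 2/5
  P(Y=2) = 1/20 + 0 + 3/10 = 7/20
H(Y) = -[(1/4)·log₂(1/4) + (2/5)·log₂(2/5) + (7/20)·log₂(7/20)]
  = 0.50000 + 0.52877 + 0.53010 = 1.55887 bits

H(X|Y) = H(X,Y) - H(Y) = 2.57095 - 1.55887 = 1.0121 bits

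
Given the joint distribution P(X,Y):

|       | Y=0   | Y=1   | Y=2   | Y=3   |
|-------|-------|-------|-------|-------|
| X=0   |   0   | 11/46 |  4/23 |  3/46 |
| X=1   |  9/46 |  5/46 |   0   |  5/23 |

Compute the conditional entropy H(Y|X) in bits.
1.4778 bits

H(Y|X) = H(X,Y) - H(X)

H(X,Y) = -Σ_{x,y} P(x,y) log₂ P(x,y). Per-cell terms -P(x,y)·log₂P(x,y):
  X=0: 0.0000000, 0.4935964, 0.4388803, 0.2568652
  X=1: 0.4604942, 0.3480037, 0.0000000, 0.4786161
  (cells with P = 0 contribute 0)
Sum of the 8 terms: H(X,Y) = 2.476456 bits

Marginal of X (row sums):
  P(X=0) = 0 + 11/46 + 4/23 + 3/46 = 11/23
  P(X=1) = 9/46 + 5/46 + 0 + 5/23 = 12/23
H(X) = -[(11/23)·log₂(11/23) + (12/23)·log₂(12/23)]
  = 0.5089319 + 0.4897041 = 0.998636 bits

H(Y|X) = H(X,Y) - H(X) = 2.476456 - 0.998636 = 1.4778 bits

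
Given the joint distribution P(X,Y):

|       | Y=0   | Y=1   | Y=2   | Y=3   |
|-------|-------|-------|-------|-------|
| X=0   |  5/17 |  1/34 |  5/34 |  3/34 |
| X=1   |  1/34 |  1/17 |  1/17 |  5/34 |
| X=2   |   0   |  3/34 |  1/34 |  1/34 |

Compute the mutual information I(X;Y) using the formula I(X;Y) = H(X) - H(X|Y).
0.3320 bits

I(X;Y) = H(X) - H(X|Y)

Marginal of X (row sums):
  P(X=0) = 5/17 + 1/34 + 5/34 + 3/34 = 19/34
  P(X=1) = 1/34 + 1/17 + 1/17 + 5/34 = 5/17
  P(X=2) = 0 + 3/34 + 1/34 + 1/34 = 5/34
H(X) = -[(19/34)·log₂(19/34) + (5/17)·log₂(5/17) + (5/34)·log₂(5/34)]
  = 0.46915 + 0.51927 + 0.40670 = 1.3951 bits

Marginal of Y (column sums):
  P(Y=0) = 5/17 + 1/34 + 0 = 11/34
  P(Y=1) = 1/34 + 1/17 + 3/34 = 3/17
  P(Y=2) = 5/34 + 1/17 + 1/34 = 4/17
  P(Y=3) = 3/34 + 5/34 + 1/34 = 9/34
H(X|Y) = Σ_y P(y)·H(X|Y=y):
  Y=0: P(Y=0) = 11/34, P(X|Y=0) = (10/11, 1/11, 0) → H(X|Y=0) = 0.43950
  Y=1: P(Y=1) = 3/17, P(X|Y=1) = (1/6, 1/3, 1/2) → H(X|Y=1) = 1.45915
  Y=2: P(Y=2) = 4/17, P(X|Y=2) = (5/8, 1/4, 1/8) → H(X|Y=2) = 1.29879
  Y=3: P(Y=3) = 9/34, P(X|Y=3) = (1/3, 5/9, 1/9) → H(X|Y=3) = 1.35164
H(X|Y) = (11/34)·0.43950 + (3/17)·1.45915 + (4/17)·1.29879 + (9/34)·1.35164 = 1.0631 bits

I(X;Y) = H(X) - H(X|Y) = 1.3951 - 1.0631 = 0.3320 bits

Cross-check via I(X;Y) = H(X) + H(Y) - H(X,Y): computing H(Y) from the column sums and H(X,Y) from the 12 cells in the same way gives H(Y) = 1.9671 bits and H(X,Y) = 3.0302 bits, so
I(X;Y) = 1.3951 + 1.9671 - 3.0302 = 0.3320 bits ✓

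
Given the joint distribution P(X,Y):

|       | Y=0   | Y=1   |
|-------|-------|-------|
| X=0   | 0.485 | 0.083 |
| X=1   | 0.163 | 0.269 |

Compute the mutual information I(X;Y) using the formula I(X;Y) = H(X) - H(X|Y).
0.1820 bits

I(X;Y) = H(X) - H(X|Y)

Marginal of X (row sums):
  P(X=0) = 0.485 + 0.083 = 0.568
  P(X=1) = 0.163 + 0.269 = 0.432
H(X) = -[0.568·log₂(0.568) + 0.432·log₂(0.432)]
  = 0.463509 + 0.523107 = 0.98662 bits

Marginal of Y (column sums):
  P(Y=0) = 0.485 + 0.163 = 0.648
  P(Y=1) = 0.083 + 0.269 = 0.352
H(X|Y) = Σ_y P(y)·H(X|Y=y):
  Y=0: P(Y=0) = 0.648, P(X|Y=0) = (485/648, 163/648) → H(X|Y=0) = 0.813715
  Y=1: P(Y=1) = 0.352, P(X|Y=1) = (83/352, 269/352) → H(X|Y=1) = 0.787978
H(X|Y) = 0.648·0.813715 + 0.352·0.787978 = 0.80466 bits

I(X;Y) = H(X) - H(X|Y) = 0.98662 - 0.80466 = 0.1820 bits

Cross-check via I(X;Y) = H(X) + H(Y) - H(X,Y): computing H(Y) from the column sums and H(X,Y) from the 4 cells in the same way gives H(Y) = 0.93584 bits and H(X,Y) = 1.74050 bits, so
I(X;Y) = 0.98662 + 0.93584 - 1.74050 = 0.1820 bits ✓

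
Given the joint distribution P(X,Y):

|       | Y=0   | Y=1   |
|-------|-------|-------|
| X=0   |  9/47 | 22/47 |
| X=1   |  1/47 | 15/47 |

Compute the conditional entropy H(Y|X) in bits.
0.6881 bits

H(Y|X) = H(X,Y) - H(X)

H(X,Y) = -Σ_{x,y} P(x,y) log₂ P(x,y). Per-cell terms -P(x,y)·log₂P(x,y):
  X=0: 0.4566, 0.5126
  X=1: 0.1182, 0.5259
Sum of the 4 terms: H(X,Y) = 1.6133 bits

Marginal of X (row sums):
  P(X=0) = 9/47 + 22/47 = 31/47
  P(X=1) = 1/47 + 15/47 = 16/47
H(X) = -[(31/47)·log₂(31/47) + (16/47)·log₂(16/47)]
  = 0.3960 + 0.5292 = 0.9252 bits

H(Y|X) = H(X,Y) - H(X) = 1.6133 - 0.9252 = 0.6881 bits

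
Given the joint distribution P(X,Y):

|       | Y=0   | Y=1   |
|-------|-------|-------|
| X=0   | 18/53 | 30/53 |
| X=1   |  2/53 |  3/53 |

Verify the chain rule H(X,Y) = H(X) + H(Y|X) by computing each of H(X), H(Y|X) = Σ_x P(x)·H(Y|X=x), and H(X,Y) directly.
H(X) = 0.4508 bits, H(Y|X) = 0.9560 bits, H(X,Y) = 1.4068 bits

Marginal of X (row sums):
  P(X=0) = 18/53 + 30/53 = 48/53
  P(X=1) = 2/53 + 3/53 = 5/53
H(X) = -[(48/53)·log₂(48/53) + (5/53)·log₂(5/53)]
  = 0.12947 + 0.32132 = 0.4508 bits

H(Y|X) = Σ_x P(x)·H(Y|X=x):
  X=0: P(X=0) = 48/53, P(Y|X=0) = (3/8, 5/8) → H(Y|X=0) = 0.95443
  X=1: P(X=1) = 5/53, P(Y|X=1) = (2/5, 3/5) → H(Y|X=1) = 0.97095
H(Y|X) = (48/53)·0.95443 + (5/53)·0.97095 = 0.9560 bits

H(X,Y) = -Σ_{x,y} P(x,y) log₂ P(x,y). Per-cell terms -P(x,y)·log₂P(x,y):
  X=0: 0.52913, 0.46473
  X=1: 0.17841, 0.23451
Sum of the 4 terms: H(X,Y) = 1.4068 bits

Chain rule check:
  H(X) + H(Y|X) = 0.4508 + 0.9560 = 1.4068 bits
  H(X,Y) = 1.4068 bits
✓ Chain rule verified.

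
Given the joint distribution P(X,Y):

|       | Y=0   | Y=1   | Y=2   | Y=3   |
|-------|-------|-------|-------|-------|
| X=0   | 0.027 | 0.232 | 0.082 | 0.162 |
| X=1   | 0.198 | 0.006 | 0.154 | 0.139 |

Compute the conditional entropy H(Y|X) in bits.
1.6693 bits

H(Y|X) = H(X,Y) - H(X)

H(X,Y) = -Σ_{x,y} P(x,y) log₂ P(x,y). Per-cell terms -P(x,y)·log₂P(x,y):
  X=0: 0.140694, 0.489010, 0.295875, 0.425401
  X=1: 0.462613, 0.044285, 0.415646, 0.395711
Sum of the 8 terms: H(X,Y) = 2.669235 bits

Marginal of X (row sums):
  P(X=0) = 0.027 + 0.232 + 0.082 + 0.162 = 0.503
  P(X=1) = 0.198 + 0.006 + 0.154 + 0.139 = 0.497
H(X) = -[0.503·log₂(0.503) + 0.497·log₂(0.497)]
  = 0.498659 + 0.501315 = 0.999974 bits

H(Y|X) = H(X,Y) - H(X) = 2.669235 - 0.999974 = 1.6693 bits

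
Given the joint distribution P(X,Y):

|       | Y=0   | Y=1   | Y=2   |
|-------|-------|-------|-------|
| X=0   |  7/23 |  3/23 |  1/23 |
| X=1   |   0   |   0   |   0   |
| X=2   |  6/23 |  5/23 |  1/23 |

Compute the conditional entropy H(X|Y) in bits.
0.9817 bits

H(X|Y) = H(X,Y) - H(Y)

H(X,Y) = -Σ_{x,y} P(x,y) log₂ P(x,y). Per-cell terms -P(x,y)·log₂P(x,y):
  X=0: 0.52232, 0.38330, 0.19668
  X=1: 0.00000, 0.00000, 0.00000
  X=2: 0.50572, 0.47862, 0.19668
  (cells with P = 0 contribute 0)
Sum of the 9 terms: H(X,Y) = 2.2833 bits

Marginal of Y (column sums):
  P(Y=0) = 7/23 + 0 + 6/23 = 13/23
  P(Y=1) = 3/23 + 0 + 5/23 = 8/23
  P(Y=2) = 1/23 + 0 + 1/23 = 2/23
H(Y) = -[(13/23)·log₂(13/23) + (8/23)·log₂(8/23) + (2/23)·log₂(2/23)]
  = 0.46524 + 0.52993 + 0.30640 = 1.3016 bits

H(X|Y) = H(X,Y) - H(Y) = 2.2833 - 1.3016 = 0.9817 bits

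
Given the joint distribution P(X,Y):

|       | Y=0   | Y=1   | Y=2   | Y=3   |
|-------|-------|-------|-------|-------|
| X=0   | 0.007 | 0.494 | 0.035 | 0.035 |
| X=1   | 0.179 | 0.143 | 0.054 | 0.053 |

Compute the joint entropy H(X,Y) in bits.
2.1888 bits

H(X,Y) = -Σ_{x,y} P(x,y) log₂ P(x,y). Per-cell terms -P(x,y)·log₂P(x,y):
  X=0: 0.0501, 0.5026, 0.1693, 0.1693
  X=1: 0.4443, 0.4012, 0.2274, 0.2246
Sum of the 8 terms: H(X,Y) = 2.1888 bits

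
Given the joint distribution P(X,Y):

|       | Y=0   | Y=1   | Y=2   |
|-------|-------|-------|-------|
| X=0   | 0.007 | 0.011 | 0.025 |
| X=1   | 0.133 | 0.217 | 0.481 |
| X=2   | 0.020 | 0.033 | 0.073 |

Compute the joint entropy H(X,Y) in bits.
2.1790 bits

H(X,Y) = -Σ_{x,y} P(x,y) log₂ P(x,y). Per-cell terms -P(x,y)·log₂P(x,y):
  X=0: 0.05011, 0.07157, 0.13305
  X=1: 0.38710, 0.47832, 0.50788
  X=2: 0.11288, 0.16241, 0.27565
Sum of the 9 terms: H(X,Y) = 2.1790 bits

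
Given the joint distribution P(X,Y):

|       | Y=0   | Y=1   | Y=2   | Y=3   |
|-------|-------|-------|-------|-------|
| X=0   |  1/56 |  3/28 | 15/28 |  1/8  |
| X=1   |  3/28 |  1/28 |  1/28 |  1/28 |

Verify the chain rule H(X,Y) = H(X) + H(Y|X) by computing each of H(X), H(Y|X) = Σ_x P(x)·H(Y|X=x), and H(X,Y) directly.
H(X) = 0.7496 bits, H(Y|X) = 1.4171 bits, H(X,Y) = 2.1667 bits

Marginal of X (row sums):
  P(X=0) = 1/56 + 3/28 + 15/28 + 1/8 = 11/14
  P(X=1) = 3/28 + 1/28 + 1/28 + 1/28 = 3/14
H(X) = -[(11/14)·log₂(11/14) + (3/14)·log₂(3/14)]
  = 0.27337 + 0.47623 = 0.7496 bits

H(Y|X) = Σ_x P(x)·H(Y|X=x):
  X=0: P(X=0) = 11/14, P(Y|X=0) = (1/44, 3/22, 15/22, 7/44) → H(Y|X=0) = 1.31470
  X=1: P(X=1) = 3/14, P(Y|X=1) = (1/2, 1/6, 1/6, 1/6) → H(Y|X=1) = 1.79248
H(Y|X) = (11/14)·1.31470 + (3/14)·1.79248 = 1.4171 bits

H(X,Y) = -Σ_{x,y} P(x,y) log₂ P(x,y). Per-cell terms -P(x,y)·log₂P(x,y):
  X=0: 0.10370, 0.34526, 0.48239, 0.37500
  X=1: 0.34526, 0.17169, 0.17169, 0.17169
Sum of the 8 terms: H(X,Y) = 2.1667 bits

Chain rule check:
  H(X) + H(Y|X) = 0.7496 + 1.4171 = 2.1667 bits
  H(X,Y) = 2.1667 bits
✓ Chain rule verified.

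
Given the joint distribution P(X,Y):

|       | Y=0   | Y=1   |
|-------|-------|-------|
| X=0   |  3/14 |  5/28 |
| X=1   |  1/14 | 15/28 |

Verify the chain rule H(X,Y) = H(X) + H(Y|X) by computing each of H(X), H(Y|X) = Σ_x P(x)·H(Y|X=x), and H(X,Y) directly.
H(X) = 0.9666 bits, H(Y|X) = 0.7078 bits, H(X,Y) = 1.6744 bits

Marginal of X (row sums):
  P(X=0) = 3/14 + 5/28 = 11/28
  P(X=1) = 1/14 + 15/28 = 17/28
H(X) = -[(11/28)·log₂(11/28) + (17/28)·log₂(17/28)]
  = 0.5295 + 0.4371 = 0.9666 bits

H(Y|X) = Σ_x P(x)·H(Y|X=x):
  X=0: P(X=0) = 11/28, P(Y|X=0) = (6/11, 5/11) → H(Y|X=0) = 0.9940
  X=1: P(X=1) = 17/28, P(Y|X=1) = (2/17, 15/17) → H(Y|X=1) = 0.5226
H(Y|X) = (11/28)·0.9940 + (17/28)·0.5226 = 0.7078 bits

H(X,Y) = -Σ_{x,y} P(x,y) log₂ P(x,y). Per-cell terms -P(x,y)·log₂P(x,y):
  X=0: 0.4762, 0.4438
  X=1: 0.2720, 0.4824
Sum of the 4 terms: H(X,Y) = 1.6744 bits

Chain rule check:
  H(X) + H(Y|X) = 0.9666 + 0.7078 = 1.6744 bits
  H(X,Y) = 1.6744 bits
✓ Chain rule verified.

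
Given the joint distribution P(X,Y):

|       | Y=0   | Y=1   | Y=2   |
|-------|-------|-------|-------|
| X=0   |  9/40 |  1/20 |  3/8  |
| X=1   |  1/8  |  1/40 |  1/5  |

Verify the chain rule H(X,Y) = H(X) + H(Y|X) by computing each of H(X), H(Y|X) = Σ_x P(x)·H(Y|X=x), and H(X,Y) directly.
H(X) = 0.9341 bits, H(Y|X) = 1.2693 bits, H(X,Y) = 2.2034 bits

Marginal of X (row sums):
  P(X=0) = 9/40 + 1/20 + 3/8 = 13/20
  P(X=1) = 1/8 + 1/40 + 1/5 = 7/20
H(X) = -[(13/20)·log₂(13/20) + (7/20)·log₂(7/20)]
  = 0.40397 + 0.53010 = 0.9341 bits

H(Y|X) = Σ_x P(x)·H(Y|X=x):
  X=0: P(X=0) = 13/20, P(Y|X=0) = (9/26, 1/13, 15/26) → H(Y|X=0) = 1.27226
  X=1: P(X=1) = 7/20, P(Y|X=1) = (5/14, 1/14, 4/7) → H(Y|X=1) = 1.26381
H(Y|X) = (13/20)·1.27226 + (7/20)·1.26381 = 1.2693 bits

H(X,Y) = -Σ_{x,y} P(x,y) log₂ P(x,y). Per-cell terms -P(x,y)·log₂P(x,y):
  X=0: 0.48420, 0.21610, 0.53064
  X=1: 0.37500, 0.13305, 0.46439
Sum of the 6 terms: H(X,Y) = 2.2034 bits

Chain rule check:
  H(X) + H(Y|X) = 0.9341 + 1.2693 = 2.2034 bits
  H(X,Y) = 2.2034 bits
✓ Chain rule verified.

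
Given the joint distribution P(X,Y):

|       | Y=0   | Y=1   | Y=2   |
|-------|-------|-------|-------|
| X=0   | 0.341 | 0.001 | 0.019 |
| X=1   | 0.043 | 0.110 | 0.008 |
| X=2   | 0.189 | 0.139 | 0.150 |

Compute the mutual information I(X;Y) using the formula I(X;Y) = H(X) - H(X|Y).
0.3568 bits

I(X;Y) = H(X) - H(X|Y)

Marginal of X (row sums):
  P(X=0) = 0.341 + 0.001 + 0.019 = 0.361
  P(X=1) = 0.043 + 0.110 + 0.008 = 0.161
  P(X=2) = 0.189 + 0.139 + 0.150 = 0.478
H(X) = -[0.361·log₂(0.361) + 0.161·log₂(0.161) + 0.478·log₂(0.478)]
  = 0.53064 + 0.42421 + 0.50903 = 1.4639 bits

Marginal of Y (column sums):
  P(Y=0) = 0.341 + 0.043 + 0.189 = 0.573
  P(Y=1) = 0.001 + 0.110 + 0.139 = 0.250
  P(Y=2) = 0.019 + 0.008 + 0.150 = 0.177
H(X|Y) = Σ_y P(y)·H(X|Y=y):
  Y=0: P(Y=0) = 0.573, P(X|Y=0) = (341/573, 43/573, 63/191) → H(X|Y=0) = 1.25377
  Y=1: P(Y=1) = 0.250, P(X|Y=1) = (1/250, 11/25, 139/250) → H(X|Y=1) = 1.02385
  Y=2: P(Y=2) = 0.177, P(X|Y=2) = (19/177, 8/177, 50/59) → H(X|Y=2) = 0.74990
H(X|Y) = 0.573·1.25377 + 0.250·1.02385 + 0.177·0.74990 = 1.1071 bits

I(X;Y) = H(X) - H(X|Y) = 1.4639 - 1.1071 = 0.3568 bits

Cross-check via I(X;Y) = H(X) + H(Y) - H(X,Y): computing H(Y) from the column sums and H(X,Y) from the 9 cells in the same way gives H(Y) = 1.4025 bits and H(X,Y) = 2.5096 bits, so
I(X;Y) = 1.4639 + 1.4025 - 2.5096 = 0.3568 bits ✓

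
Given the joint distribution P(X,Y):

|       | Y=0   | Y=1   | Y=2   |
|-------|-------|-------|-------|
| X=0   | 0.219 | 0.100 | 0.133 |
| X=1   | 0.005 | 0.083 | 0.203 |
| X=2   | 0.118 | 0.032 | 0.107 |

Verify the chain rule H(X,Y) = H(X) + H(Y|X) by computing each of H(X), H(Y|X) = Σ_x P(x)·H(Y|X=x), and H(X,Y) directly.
H(X) = 1.5398 bits, H(Y|X) = 1.3303 bits, H(X,Y) = 2.8701 bits

Marginal of X (row sums):
  P(X=0) = 0.219 + 0.100 + 0.133 = 0.452
  P(X=1) = 0.005 + 0.083 + 0.203 = 0.291
  P(X=2) = 0.118 + 0.032 + 0.107 = 0.257
H(X) = -[0.452·log₂(0.452) + 0.291·log₂(0.291) + 0.257·log₂(0.257)]
  = 0.51781 + 0.51824 + 0.50376 = 1.5398 bits

H(Y|X) = Σ_x P(x)·H(Y|X=x):
  X=0: P(X=0) = 0.452, P(Y|X=0) = (219/452, 25/113, 133/452) → H(Y|X=0) = 1.50731
  X=1: P(X=1) = 0.291, P(Y|X=1) = (5/291, 83/291, 203/291) → H(Y|X=1) = 0.97937
  X=2: P(X=2) = 0.257, P(Y|X=2) = (118/257, 32/257, 107/257) → H(Y|X=2) = 1.41617
H(Y|X) = 0.452·1.50731 + 0.291·0.97937 + 0.257·1.41617 = 1.3303 bits

H(X,Y) = -Σ_{x,y} P(x,y) log₂ P(x,y). Per-cell terms -P(x,y)·log₂P(x,y):
  X=0: 0.47983, 0.33219, 0.38710
  X=1: 0.03822, 0.29803, 0.46699
  X=2: 0.36381, 0.15891, 0.34500
Sum of the 9 terms: H(X,Y) = 2.8701 bits

Chain rule check:
  H(X) + H(Y|X) = 1.5398 + 1.3303 = 2.8701 bits
  H(X,Y) = 2.8701 bits
✓ Chain rule verified.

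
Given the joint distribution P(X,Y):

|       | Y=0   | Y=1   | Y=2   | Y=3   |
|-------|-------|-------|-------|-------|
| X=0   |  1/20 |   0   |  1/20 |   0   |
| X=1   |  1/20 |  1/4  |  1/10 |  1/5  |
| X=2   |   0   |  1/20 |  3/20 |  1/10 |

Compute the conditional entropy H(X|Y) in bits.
1.0082 bits

H(X|Y) = H(X,Y) - H(Y)

H(X,Y) = -Σ_{x,y} P(x,y) log₂ P(x,y). Per-cell terms -P(x,y)·log₂P(x,y):
  X=0: 0.2161, 0.0000, 0.2161, 0.0000
  X=1: 0.2161, 0.5000, 0.3322, 0.4644
  X=2: 0.0000, 0.2161, 0.4105, 0.3322
  (cells with P = 0 contribute 0)
Sum of the 12 terms: H(X,Y) = 2.9037 bits

Marginal of Y (column sums):
  P(Y=0) = 1/20 + 1/20 + 0 = 1/10
  P(Y=1) = 0 + 1/4 + 1/20 = 3/10
  P(Y=2) = 1/20 + 1/10 + 3/20 = 3/10
  P(Y=3) = 0 + 1/5 + 1/10 = 3/10
H(Y) = -[(1/10)·log₂(1/10) + (3/10)·log₂(3/10) + (3/10)·log₂(3/10) + (3/10)·log₂(3/10)]
  = 0.3322 + 0.5211 + 0.5211 + 0.5211 = 1.8955 bits

H(X|Y) = H(X,Y) - H(Y) = 2.9037 - 1.8955 = 1.0082 bits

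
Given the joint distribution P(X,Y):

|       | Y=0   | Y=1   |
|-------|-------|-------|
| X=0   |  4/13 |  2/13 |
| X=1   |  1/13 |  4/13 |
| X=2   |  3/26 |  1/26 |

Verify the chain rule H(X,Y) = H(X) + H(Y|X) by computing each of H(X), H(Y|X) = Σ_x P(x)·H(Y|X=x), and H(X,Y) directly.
H(X) = 1.4605 bits, H(Y|X) = 0.8263 bits, H(X,Y) = 2.2868 bits

Marginal of X (row sums):
  P(X=0) = 4/13 + 2/13 = 6/13
  P(X=1) = 1/13 + 4/13 = 5/13
  P(X=2) = 3/26 + 1/26 = 2/13
H(X) = -[(6/13)·log₂(6/13) + (5/13)·log₂(5/13) + (2/13)·log₂(2/13)]
  = 0.5148 + 0.5302 + 0.4155 = 1.4605 bits

H(Y|X) = Σ_x P(x)·H(Y|X=x):
  X=0: P(X=0) = 6/13, P(Y|X=0) = (2/3, 1/3) → H(Y|X=0) = 0.9183
  X=1: P(X=1) = 5/13, P(Y|X=1) = (1/5, 4/5) → H(Y|X=1) = 0.7219
  X=2: P(X=2) = 2/13, P(Y|X=2) = (3/4, 1/4) → H(Y|X=2) = 0.8113
H(Y|X) = (6/13)·0.9183 + (5/13)·0.7219 + (2/13)·0.8113 = 0.8263 bits

H(X,Y) = -Σ_{x,y} P(x,y) log₂ P(x,y). Per-cell terms -P(x,y)·log₂P(x,y):
  X=0: 0.5232, 0.4155
  X=1: 0.2846, 0.5232
  X=2: 0.3595, 0.1808
Sum of the 6 terms: H(X,Y) = 2.2868 bits

Chain rule check:
  H(X) + H(Y|X) = 1.4605 + 0.8263 = 2.2868 bits
  H(X,Y) = 2.2868 bits
✓ Chain rule verified.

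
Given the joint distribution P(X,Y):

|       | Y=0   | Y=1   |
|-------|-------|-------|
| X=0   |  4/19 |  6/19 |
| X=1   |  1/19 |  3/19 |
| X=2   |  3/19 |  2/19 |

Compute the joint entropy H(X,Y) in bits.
2.4048 bits

H(X,Y) = -Σ_{x,y} P(x,y) log₂ P(x,y). Per-cell terms -P(x,y)·log₂P(x,y):
  X=0: 0.4732, 0.5251
  X=1: 0.2236, 0.4205
  X=2: 0.4205, 0.3419
Sum of the 6 terms: H(X,Y) = 2.4048 bits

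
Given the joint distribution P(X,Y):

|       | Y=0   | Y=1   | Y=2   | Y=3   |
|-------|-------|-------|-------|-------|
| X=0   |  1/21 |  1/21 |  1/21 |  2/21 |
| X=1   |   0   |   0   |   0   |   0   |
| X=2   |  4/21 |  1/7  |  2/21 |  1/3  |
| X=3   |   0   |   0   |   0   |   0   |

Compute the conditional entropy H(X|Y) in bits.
0.7851 bits

H(X|Y) = H(X,Y) - H(Y)

H(X,Y) = -Σ_{x,y} P(x,y) log₂ P(x,y). Per-cell terms -P(x,y)·log₂P(x,y):
  X=0: 0.20916, 0.20916, 0.20916, 0.32308
  X=1: 0.00000, 0.00000, 0.00000, 0.00000
  X=2: 0.45568, 0.40105, 0.32308, 0.52832
  X=3: 0.00000, 0.00000, 0.00000, 0.00000
  (cells with P = 0 contribute 0)
Sum of the 16 terms: H(X,Y) = 2.6587 bits

Marginal of Y (column sums):
  P(Y=0) = 1/21 + 0 + 4/21 + 0 = 5/21
  P(Y=1) = 1/21 + 0 + 1/7 + 0 = 4/21
  P(Y=2) = 1/21 + 0 + 2/21 + 0 = 1/7
  P(Y=3) = 2/21 + 0 + 1/3 + 0 = 3/7
H(Y) = -[(5/21)·log₂(5/21) + (4/21)·log₂(4/21) + (1/7)·log₂(1/7) + (3/7)·log₂(3/7)]
  = 0.49295 + 0.45568 + 0.40105 + 0.52388 = 1.8736 bits

H(X|Y) = H(X,Y) - H(Y) = 2.6587 - 1.8736 = 0.7851 bits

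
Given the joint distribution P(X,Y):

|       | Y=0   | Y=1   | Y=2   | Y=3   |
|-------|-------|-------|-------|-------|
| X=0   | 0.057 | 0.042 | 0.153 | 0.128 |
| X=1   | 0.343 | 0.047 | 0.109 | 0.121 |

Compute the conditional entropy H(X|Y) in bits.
0.8306 bits

H(X|Y) = H(X,Y) - H(Y)

H(X,Y) = -Σ_{x,y} P(x,y) log₂ P(x,y). Per-cell terms -P(x,y)·log₂P(x,y):
  X=0: 0.2356, 0.1921, 0.4144, 0.3796
  X=1: 0.5295, 0.2073, 0.3485, 0.3687
Sum of the 8 terms: H(X,Y) = 2.6757 bits

Marginal of Y (column sums):
  P(Y=0) = 0.057 + 0.343 = 0.400
  P(Y=1) = 0.042 + 0.047 = 0.089
  P(Y=2) = 0.153 + 0.109 = 0.262
  P(Y=3) = 0.128 + 0.121 = 0.249
H(Y) = -[0.400·log₂(0.400) + 0.089·log₂(0.089) + 0.262·log₂(0.262) + 0.249·log₂(0.249)]
  = 0.5288 + 0.3106 + 0.5063 + 0.4994 = 1.8451 bits

H(X|Y) = H(X,Y) - H(Y) = 2.6757 - 1.8451 = 0.8306 bits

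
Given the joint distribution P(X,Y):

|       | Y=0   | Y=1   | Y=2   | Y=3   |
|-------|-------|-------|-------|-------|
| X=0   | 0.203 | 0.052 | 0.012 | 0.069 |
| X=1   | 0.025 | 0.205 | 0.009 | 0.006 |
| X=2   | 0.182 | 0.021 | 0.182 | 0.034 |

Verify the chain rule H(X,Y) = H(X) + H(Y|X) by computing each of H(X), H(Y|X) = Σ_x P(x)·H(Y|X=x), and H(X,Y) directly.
H(X) = 1.5517 bits, H(Y|X) = 1.3647 bits, H(X,Y) = 2.9163 bits

Marginal of X (row sums):
  P(X=0) = 0.203 + 0.052 + 0.012 + 0.069 = 0.336
  P(X=1) = 0.025 + 0.205 + 0.009 + 0.006 = 0.245
  P(X=2) = 0.182 + 0.021 + 0.182 + 0.034 = 0.419
H(X) = -[0.336·log₂(0.336) + 0.245·log₂(0.245) + 0.419·log₂(0.419)]
  = 0.52868 + 0.49714 + 0.52584 = 1.5517 bits

H(Y|X) = Σ_x P(x)·H(Y|X=x):
  X=0: P(X=0) = 0.336, P(Y|X=0) = (29/48, 13/84, 1/28, 23/112) → H(Y|X=0) = 1.49650
  X=1: P(X=1) = 0.245, P(Y|X=1) = (5/49, 41/49, 9/245, 6/245) → H(Y|X=1) = 0.85734
  X=2: P(X=2) = 0.419, P(Y|X=2) = (182/419, 21/419, 182/419, 34/419) → H(Y|X=2) = 1.55556
H(Y|X) = 0.336·1.49650 + 0.245·0.85734 + 0.419·1.55556 = 1.3647 bits

H(X,Y) = -Σ_{x,y} P(x,y) log₂ P(x,y). Per-cell terms -P(x,y)·log₂P(x,y):
  X=0: 0.46699, 0.22180, 0.07657, 0.26615
  X=1: 0.13305, 0.46869, 0.06116, 0.04428
  X=2: 0.44735, 0.11704, 0.44735, 0.16586
Sum of the 12 terms: H(X,Y) = 2.9163 bits

Chain rule check:
  H(X) + H(Y|X) = 1.5517 + 1.3647 = 2.9164 bits
  H(X,Y) = 2.9163 bits
✓ Chain rule verified (Δ = 0.0001 is 4-dp rounding noise: each of the three values was rounded independently).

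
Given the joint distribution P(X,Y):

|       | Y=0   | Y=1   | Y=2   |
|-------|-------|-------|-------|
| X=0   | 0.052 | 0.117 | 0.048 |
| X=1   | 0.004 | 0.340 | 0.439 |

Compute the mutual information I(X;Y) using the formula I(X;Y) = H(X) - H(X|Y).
0.1326 bits

I(X;Y) = H(X) - H(X|Y)

Marginal of X (row sums):
  P(X=0) = 0.052 + 0.117 + 0.048 = 0.217
  P(X=1) = 0.004 + 0.340 + 0.439 = 0.783
H(X) = -[0.217·log₂(0.217) + 0.783·log₂(0.783)]
  = 0.47832 + 0.27633 = 0.75465 bits

Marginal of Y (column sums):
  P(Y=0) = 0.052 + 0.004 = 0.056
  P(Y=1) = 0.117 + 0.340 = 0.457
  P(Y=2) = 0.048 + 0.439 = 0.487
H(X|Y) = Σ_y P(y)·H(X|Y=y):
  Y=0: P(Y=0) = 0.056, P(X|Y=0) = (13/14, 1/14) → H(X|Y=0) = 0.37123
  Y=1: P(Y=1) = 0.457, P(X|Y=1) = (117/457, 340/457) → H(X|Y=1) = 0.82068
  Y=2: P(Y=2) = 0.487, P(X|Y=2) = (48/487, 439/487) → H(X|Y=2) = 0.46442
H(X|Y) = 0.056·0.37123 + 0.457·0.82068 + 0.487·0.46442 = 0.62201 bits

I(X;Y) = H(X) - H(X|Y) = 0.75465 - 0.62201 = 0.1326 bits

Cross-check via I(X;Y) = H(X) + H(Y) - H(X,Y): computing H(Y) from the column sums and H(X,Y) from the 6 cells in the same way gives H(Y) = 1.25467 bits and H(X,Y) = 1.87668 bits, so
I(X;Y) = 0.75465 + 1.25467 - 1.87668 = 0.1326 bits ✓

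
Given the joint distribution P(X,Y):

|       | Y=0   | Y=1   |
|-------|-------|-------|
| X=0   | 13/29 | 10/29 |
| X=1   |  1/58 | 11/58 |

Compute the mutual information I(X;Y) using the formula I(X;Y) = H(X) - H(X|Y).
0.1276 bits

I(X;Y) = H(X) - H(X|Y)

Marginal of X (row sums):
  P(X=0) = 13/29 + 10/29 = 23/29
  P(X=1) = 1/58 + 11/58 = 6/29
H(X) = -[(23/29)·log₂(23/29) + (6/29)·log₂(6/29)]
  = 0.2652 + 0.4703 = 0.7355 bits

Marginal of Y (column sums):
  P(Y=0) = 13/29 + 1/58 = 27/58
  P(Y=1) = 10/29 + 11/58 = 31/58
H(X|Y) = Σ_y P(y)·H(X|Y=y):
  Y=0: P(Y=0) = 27/58, P(X|Y=0) = (26/27, 1/27) → H(X|Y=0) = 0.2285
  Y=1: P(Y=1) = 31/58, P(X|Y=1) = (20/31, 11/31) → H(X|Y=1) = 0.9383
H(X|Y) = (27/58)·0.2285 + (31/58)·0.9383 = 0.6079 bits

I(X;Y) = H(X) - H(X|Y) = 0.7355 - 0.6079 = 0.1276 bits

Cross-check via I(X;Y) = H(X) + H(Y) - H(X,Y): computing H(Y) from the column sums and H(X,Y) from the 4 cells in the same way gives H(Y) = 0.9966 bits and H(X,Y) = 1.6045 bits, so
I(X;Y) = 0.7355 + 0.9966 - 1.6045 = 0.1276 bits ✓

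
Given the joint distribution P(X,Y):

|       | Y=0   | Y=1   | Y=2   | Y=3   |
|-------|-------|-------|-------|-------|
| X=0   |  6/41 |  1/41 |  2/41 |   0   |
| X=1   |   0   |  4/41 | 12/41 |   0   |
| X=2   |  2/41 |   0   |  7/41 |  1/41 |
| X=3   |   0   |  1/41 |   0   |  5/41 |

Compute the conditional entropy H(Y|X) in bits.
0.9626 bits

H(Y|X) = H(X,Y) - H(X)

H(X,Y) = -Σ_{x,y} P(x,y) log₂ P(x,y). Per-cell terms -P(x,y)·log₂P(x,y):
  X=0: 0.405745, 0.130672, 0.212564, 0.000000
  X=1: 0.000000, 0.327566, 0.518807, 0.000000
  X=2: 0.212564, 0.000000, 0.435400, 0.130672
  X=3: 0.000000, 0.130672, 0.000000, 0.370198
  (cells with P = 0 contribute 0)
Sum of the 16 terms: H(X,Y) = 2.87486 bits

Marginal of X (row sums):
  P(X=0) = 6/41 + 1/41 + 2/41 + 0 = 9/41
  P(X=1) = 0 + 4/41 + 12/41 + 0 = 16/41
  P(X=2) = 2/41 + 0 + 7/41 + 1/41 = 10/41
  P(X=3) = 0 + 1/41 + 0 + 5/41 = 6/41
H(X) = -[(9/41)·log₂(9/41) + (16/41)·log₂(16/41) + (10/41)·log₂(10/41) + (6/41)·log₂(6/41)]
  = 0.480211 + 0.529776 + 0.496494 + 0.405745 = 1.91223 bits

H(Y|X) = H(X,Y) - H(X) = 2.87486 - 1.91223 = 0.9626 bits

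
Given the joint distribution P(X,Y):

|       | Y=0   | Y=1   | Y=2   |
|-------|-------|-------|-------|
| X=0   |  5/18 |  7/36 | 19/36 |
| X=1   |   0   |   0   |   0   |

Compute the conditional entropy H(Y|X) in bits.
1.4593 bits

H(Y|X) = H(X,Y) - H(X)

H(X,Y) = -Σ_{x,y} P(x,y) log₂ P(x,y). Per-cell terms -P(x,y)·log₂P(x,y):
  X=0: 0.5133, 0.4594, 0.4866
  X=1: 0.0000, 0.0000, 0.0000
  (cells with P = 0 contribute 0)
Sum of the 6 terms: H(X,Y) = 1.4593 bits

Marginal of X (row sums):
  P(X=0) = 5/18 + 7/36 + 19/36 = 1
  P(X=1) = 0 + 0 + 0 = 0
H(X) = -[1·log₂(1)]   (outcomes with P = 0 contribute 0)
  = 0.0000 bits

H(Y|X) = H(X,Y) - H(X) = 1.4593 - 0.0000 = 1.4593 bits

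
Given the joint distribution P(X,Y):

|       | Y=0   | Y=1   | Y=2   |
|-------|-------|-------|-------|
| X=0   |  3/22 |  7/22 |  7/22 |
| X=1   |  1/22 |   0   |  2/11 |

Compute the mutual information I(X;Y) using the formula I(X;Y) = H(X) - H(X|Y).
0.1529 bits

I(X;Y) = H(X) - H(X|Y)

Marginal of X (row sums):
  P(X=0) = 3/22 + 7/22 + 7/22 = 17/22
  P(X=1) = 1/22 + 0 + 2/11 = 5/22
H(X) = -[(17/22)·log₂(17/22) + (5/22)·log₂(5/22)]
  = 0.28743 + 0.48580 = 0.77323 bits

Marginal of Y (column sums):
  P(Y=0) = 3/22 + 1/22 = 2/11
  P(Y=1) = 7/22 + 0 = 7/22
  P(Y=2) = 7/22 + 2/11 = 1/2
H(X|Y) = Σ_y P(y)·H(X|Y=y):
  Y=0: P(Y=0) = 2/11, P(X|Y=0) = (3/4, 1/4) → H(X|Y=0) = 0.81128
  Y=1: P(Y=1) = 7/22, P(X|Y=1) = (1, 0) → H(X|Y=1) = 0.00000
  Y=2: P(Y=2) = 1/2, P(X|Y=2) = (7/11, 4/11) → H(X|Y=2) = 0.94566
H(X|Y) = (2/11)·0.81128 + (7/22)·0.00000 + (1/2)·0.94566 = 0.62034 bits

I(X;Y) = H(X) - H(X|Y) = 0.77323 - 0.62034 = 0.1529 bits

Cross-check via I(X;Y) = H(X) + H(Y) - H(X,Y): computing H(Y) from the column sums and H(X,Y) from the 6 cells in the same way gives H(Y) = 1.47283 bits and H(X,Y) = 2.09317 bits, so
I(X;Y) = 0.77323 + 1.47283 - 2.09317 = 0.1529 bits ✓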